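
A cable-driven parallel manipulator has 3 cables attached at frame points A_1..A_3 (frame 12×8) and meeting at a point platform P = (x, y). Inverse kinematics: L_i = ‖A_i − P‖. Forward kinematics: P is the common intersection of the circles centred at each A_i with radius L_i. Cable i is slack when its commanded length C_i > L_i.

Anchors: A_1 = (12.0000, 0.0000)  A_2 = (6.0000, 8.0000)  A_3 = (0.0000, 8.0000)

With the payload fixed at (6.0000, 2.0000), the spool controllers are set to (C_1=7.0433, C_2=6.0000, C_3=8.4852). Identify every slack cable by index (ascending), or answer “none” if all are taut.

cable 1: L_1 = ‖A_1−P‖ = 6.3246;  C_1 = 7.0433 → slack
cable 2: L_2 = ‖A_2−P‖ = 6.0000;  C_2 = 6.0000 → taut
cable 3: L_3 = ‖A_3−P‖ = 8.4853;  C_3 = 8.4852 → taut

1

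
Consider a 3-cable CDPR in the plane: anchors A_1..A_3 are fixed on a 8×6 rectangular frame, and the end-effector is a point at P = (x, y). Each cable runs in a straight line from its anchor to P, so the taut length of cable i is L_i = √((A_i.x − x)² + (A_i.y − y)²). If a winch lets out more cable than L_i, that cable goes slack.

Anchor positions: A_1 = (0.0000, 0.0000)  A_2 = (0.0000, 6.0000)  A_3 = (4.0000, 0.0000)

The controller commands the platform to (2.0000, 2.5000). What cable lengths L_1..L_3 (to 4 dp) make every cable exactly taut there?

(3.2016, 4.0311, 3.2016)

cable 1: Δx=-2.0000, Δy=-2.5000; L_1 = √(Δx²+Δy²) = 3.2016
cable 2: Δx=-2.0000, Δy=3.5000; L_2 = √(Δx²+Δy²) = 4.0311
cable 3: Δx=2.0000, Δy=-2.5000; L_3 = √(Δx²+Δy²) = 3.2016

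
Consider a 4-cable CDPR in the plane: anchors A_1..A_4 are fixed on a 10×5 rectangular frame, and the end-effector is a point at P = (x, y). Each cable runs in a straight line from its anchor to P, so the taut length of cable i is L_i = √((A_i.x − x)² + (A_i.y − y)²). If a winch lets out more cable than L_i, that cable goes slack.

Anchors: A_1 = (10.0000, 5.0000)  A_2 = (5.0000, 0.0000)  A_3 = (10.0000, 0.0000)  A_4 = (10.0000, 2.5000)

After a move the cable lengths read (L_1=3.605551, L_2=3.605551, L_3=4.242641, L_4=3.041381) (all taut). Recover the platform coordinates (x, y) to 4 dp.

circle eqns → linear via eq_j − eq_1; set q_j = A_j·A_j − L_j²
q_1 = 100.0000+25.0000−13.0000 = 112.0000
10.0000·x + 10.0000·y = q_1−q_2 = 100.0000
0.0000·x + 10.0000·y = q_1−q_3 = 30.0000
0.0000·x + 5.0000·y = q_1−q_4 = 15.0000
solve first two rows → x=7.0000, y=3.0000
check cable 4: ‖A_4−P‖² = 9.2500 ≈ L_4² = 9.2500 ✓

(7.0000, 3.0000)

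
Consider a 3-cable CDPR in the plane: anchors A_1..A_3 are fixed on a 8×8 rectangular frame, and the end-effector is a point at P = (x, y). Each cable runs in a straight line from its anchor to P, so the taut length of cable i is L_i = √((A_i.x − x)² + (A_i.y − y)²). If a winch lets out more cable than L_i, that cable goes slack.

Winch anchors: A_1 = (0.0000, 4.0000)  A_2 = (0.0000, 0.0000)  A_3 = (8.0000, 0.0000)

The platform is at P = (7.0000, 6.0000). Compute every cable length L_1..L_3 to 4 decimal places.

(7.2801, 9.2195, 6.0828)

cable 1: Δx=-7.0000, Δy=-2.0000; L_1 = √(Δx²+Δy²) = 7.2801
cable 2: Δx=-7.0000, Δy=-6.0000; L_2 = √(Δx²+Δy²) = 9.2195
cable 3: Δx=1.0000, Δy=-6.0000; L_3 = √(Δx²+Δy²) = 6.0828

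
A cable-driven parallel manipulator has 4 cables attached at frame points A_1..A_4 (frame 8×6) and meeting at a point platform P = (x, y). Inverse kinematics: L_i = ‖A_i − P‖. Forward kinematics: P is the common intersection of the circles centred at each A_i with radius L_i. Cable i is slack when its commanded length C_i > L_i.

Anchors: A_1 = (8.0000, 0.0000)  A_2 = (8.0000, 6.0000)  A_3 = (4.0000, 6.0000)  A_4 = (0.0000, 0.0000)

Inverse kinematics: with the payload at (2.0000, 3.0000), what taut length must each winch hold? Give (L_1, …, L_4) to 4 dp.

(6.7082, 6.7082, 3.6056, 3.6056)

L_1: Δ = A_1−P = (6.0000, -3.0000) → ‖Δ‖ = √45.0000 = 6.7082
L_2: Δ = A_2−P = (6.0000, 3.0000) → ‖Δ‖ = √45.0000 = 6.7082
L_3: Δ = A_3−P = (2.0000, 3.0000) → ‖Δ‖ = √13.0000 = 3.6056
L_4: Δ = A_4−P = (-2.0000, -3.0000) → ‖Δ‖ = √13.0000 = 3.6056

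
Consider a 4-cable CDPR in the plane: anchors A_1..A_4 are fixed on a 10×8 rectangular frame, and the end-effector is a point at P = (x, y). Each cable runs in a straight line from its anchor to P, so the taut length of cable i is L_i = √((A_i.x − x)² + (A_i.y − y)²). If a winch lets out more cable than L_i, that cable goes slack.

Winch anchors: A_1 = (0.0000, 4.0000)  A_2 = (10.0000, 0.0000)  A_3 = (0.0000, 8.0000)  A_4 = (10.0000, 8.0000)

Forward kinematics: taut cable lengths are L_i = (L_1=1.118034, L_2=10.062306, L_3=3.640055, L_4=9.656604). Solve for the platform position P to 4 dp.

(1.0000, 4.5000)

circle eqns → linear via eq_j − eq_1; set q_j = A_j·A_j − L_j²
q_1 = 0.0000+16.0000−1.2500 = 14.7500
-20.0000·x + 8.0000·y = q_1−q_2 = 16.0000
0.0000·x − 8.0000·y = q_1−q_3 = -36.0000
-20.0000·x − 8.0000·y = q_1−q_4 = -56.0000
solve first two rows → x=1.0000, y=4.5000
check cable 4: ‖A_4−P‖² = 93.2500 ≈ L_4² = 93.2500 ✓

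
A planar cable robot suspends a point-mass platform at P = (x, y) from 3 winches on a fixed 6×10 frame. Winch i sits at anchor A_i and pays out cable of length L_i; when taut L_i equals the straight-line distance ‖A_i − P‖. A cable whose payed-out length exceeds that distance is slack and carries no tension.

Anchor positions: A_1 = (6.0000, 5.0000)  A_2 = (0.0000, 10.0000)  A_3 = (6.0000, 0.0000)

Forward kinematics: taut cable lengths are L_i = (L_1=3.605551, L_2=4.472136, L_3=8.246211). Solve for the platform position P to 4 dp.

(4.0000, 8.0000)

expand ‖A_i−P‖²=L_i² and subtract eq 1 (k_i ≔ ‖A_i‖²−L_i²)
k_1 = 36.0000+25.0000−13.0000 = 48.0000
eq1−eq2 → [12.0000  -10.0000]·P = -32.0000
eq1−eq3 → [0.0000  10.0000]·P = 80.0000
2×2 solve → P = (4.0000, 8.0000)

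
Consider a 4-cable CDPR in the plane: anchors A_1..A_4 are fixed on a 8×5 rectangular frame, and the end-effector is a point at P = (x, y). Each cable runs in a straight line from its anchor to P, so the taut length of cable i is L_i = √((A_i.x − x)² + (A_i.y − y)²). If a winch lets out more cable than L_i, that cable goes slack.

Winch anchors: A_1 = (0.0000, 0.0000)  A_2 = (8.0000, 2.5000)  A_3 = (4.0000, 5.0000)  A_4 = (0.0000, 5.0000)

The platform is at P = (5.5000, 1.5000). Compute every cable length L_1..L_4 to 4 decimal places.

L_1: Δ = A_1−P = (-5.5000, -1.5000) → ‖Δ‖ = √32.5000 = 5.7009
L_2: Δ = A_2−P = (2.5000, 1.0000) → ‖Δ‖ = √7.2500 = 2.6926
L_3: Δ = A_3−P = (-1.5000, 3.5000) → ‖Δ‖ = √14.5000 = 3.8079
L_4: Δ = A_4−P = (-5.5000, 3.5000) → ‖Δ‖ = √42.5000 = 6.5192

(5.7009, 2.6926, 3.8079, 6.5192)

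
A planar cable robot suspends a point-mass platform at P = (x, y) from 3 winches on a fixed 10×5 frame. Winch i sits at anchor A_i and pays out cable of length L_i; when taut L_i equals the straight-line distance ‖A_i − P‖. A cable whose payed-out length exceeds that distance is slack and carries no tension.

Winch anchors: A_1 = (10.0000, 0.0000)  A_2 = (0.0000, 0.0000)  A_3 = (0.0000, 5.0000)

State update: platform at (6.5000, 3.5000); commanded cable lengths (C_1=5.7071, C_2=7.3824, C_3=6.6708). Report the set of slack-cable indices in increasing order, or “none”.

cable 1: √((3.5000)²+(-3.5000)²)=4.9497, C_1=5.7071: slack
cable 2: √((-6.5000)²+(-3.5000)²)=7.3824, C_2=7.3824: taut
cable 3: √((-6.5000)²+(1.5000)²)=6.6708, C_3=6.6708: taut

1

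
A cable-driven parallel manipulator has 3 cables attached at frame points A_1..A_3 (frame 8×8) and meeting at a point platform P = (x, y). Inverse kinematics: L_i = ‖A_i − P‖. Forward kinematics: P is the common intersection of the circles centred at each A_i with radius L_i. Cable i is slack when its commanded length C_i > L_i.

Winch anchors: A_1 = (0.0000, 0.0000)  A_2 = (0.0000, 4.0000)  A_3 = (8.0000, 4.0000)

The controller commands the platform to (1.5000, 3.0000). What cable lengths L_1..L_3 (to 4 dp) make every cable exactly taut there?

(3.3541, 1.8028, 6.5765)

L_1: Δ = A_1−P = (-1.5000, -3.0000) → ‖Δ‖ = √11.2500 = 3.3541
L_2: Δ = A_2−P = (-1.5000, 1.0000) → ‖Δ‖ = √3.2500 = 1.8028
L_3: Δ = A_3−P = (6.5000, 1.0000) → ‖Δ‖ = √43.2500 = 6.5765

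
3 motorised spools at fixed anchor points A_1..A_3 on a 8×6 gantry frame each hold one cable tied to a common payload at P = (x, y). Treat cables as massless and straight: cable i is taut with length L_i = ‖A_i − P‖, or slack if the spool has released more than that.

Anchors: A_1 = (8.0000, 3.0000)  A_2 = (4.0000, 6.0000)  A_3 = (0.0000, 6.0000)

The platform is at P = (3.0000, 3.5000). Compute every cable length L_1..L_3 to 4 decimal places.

(5.0249, 2.6926, 3.9051)

cable 1: Δx=5.0000, Δy=-0.5000; L_1 = √(Δx²+Δy²) = 5.0249
cable 2: Δx=1.0000, Δy=2.5000; L_2 = √(Δx²+Δy²) = 2.6926
cable 3: Δx=-3.0000, Δy=2.5000; L_3 = √(Δx²+Δy²) = 3.9051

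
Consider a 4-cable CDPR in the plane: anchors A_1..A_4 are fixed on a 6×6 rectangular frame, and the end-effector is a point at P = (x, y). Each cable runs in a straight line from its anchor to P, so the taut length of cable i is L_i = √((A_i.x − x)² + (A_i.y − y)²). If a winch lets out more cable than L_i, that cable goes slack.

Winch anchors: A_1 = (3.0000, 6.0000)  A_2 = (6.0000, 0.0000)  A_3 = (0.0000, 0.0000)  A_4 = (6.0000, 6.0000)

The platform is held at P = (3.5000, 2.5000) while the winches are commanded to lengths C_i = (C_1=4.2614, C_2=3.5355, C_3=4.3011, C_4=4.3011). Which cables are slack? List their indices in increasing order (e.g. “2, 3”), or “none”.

cable 1: L_1 = ‖A_1−P‖ = 3.5355;  C_1 = 4.2614 → slack
cable 2: L_2 = ‖A_2−P‖ = 3.5355;  C_2 = 3.5355 → taut
cable 3: L_3 = ‖A_3−P‖ = 4.3012;  C_3 = 4.3011 → taut
cable 4: L_4 = ‖A_4−P‖ = 4.3012;  C_4 = 4.3011 → taut

1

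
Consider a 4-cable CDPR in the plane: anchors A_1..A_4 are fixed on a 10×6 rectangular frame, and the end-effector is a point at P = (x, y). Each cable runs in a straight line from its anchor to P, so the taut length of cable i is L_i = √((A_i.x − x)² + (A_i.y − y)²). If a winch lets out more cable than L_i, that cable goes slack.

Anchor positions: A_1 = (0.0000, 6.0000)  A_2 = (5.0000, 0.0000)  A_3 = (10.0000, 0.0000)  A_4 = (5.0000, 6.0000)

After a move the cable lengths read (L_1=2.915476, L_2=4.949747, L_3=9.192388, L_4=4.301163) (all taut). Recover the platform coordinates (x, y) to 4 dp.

(1.5000, 3.5000)

each cable: (A_i−P)·(A_i−P) = L_i²; let q_i = ‖A_i‖²−L_i²
q_1 = 0.0000+36.0000−8.5000 = 27.5000
row 1: -10.0000x + 12.0000y = 27.0000  (q_2=0.5000)
row 2: -20.0000x + 12.0000y = 12.0000  (q_3=15.5000)
row 3: -10.0000x + 0.0000y = -15.0000  (q_4=42.5000)
Cramer on rows 1–2 → x = 1.5000, y = 3.5000
check cable 4: ‖A_4−P‖² = 18.5000 ≈ L_4² = 18.5000 ✓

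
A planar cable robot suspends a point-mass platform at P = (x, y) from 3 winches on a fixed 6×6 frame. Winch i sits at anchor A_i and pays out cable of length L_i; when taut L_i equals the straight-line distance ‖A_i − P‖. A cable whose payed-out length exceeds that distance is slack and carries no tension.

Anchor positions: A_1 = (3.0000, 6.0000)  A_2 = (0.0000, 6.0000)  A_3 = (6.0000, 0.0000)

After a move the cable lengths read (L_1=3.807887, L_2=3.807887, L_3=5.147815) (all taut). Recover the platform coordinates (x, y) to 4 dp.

(1.5000, 2.5000)

circle eqns → linear via eq_j − eq_1; set k_j = A_j·A_j − L_j²
k_1 = 9.0000+36.0000−14.5000 = 30.5000
6.0000·x + 0.0000·y = k_1−k_2 = 9.0000
-6.0000·x + 12.0000·y = k_1−k_3 = 21.0000
solve first two rows → x=1.5000, y=2.5000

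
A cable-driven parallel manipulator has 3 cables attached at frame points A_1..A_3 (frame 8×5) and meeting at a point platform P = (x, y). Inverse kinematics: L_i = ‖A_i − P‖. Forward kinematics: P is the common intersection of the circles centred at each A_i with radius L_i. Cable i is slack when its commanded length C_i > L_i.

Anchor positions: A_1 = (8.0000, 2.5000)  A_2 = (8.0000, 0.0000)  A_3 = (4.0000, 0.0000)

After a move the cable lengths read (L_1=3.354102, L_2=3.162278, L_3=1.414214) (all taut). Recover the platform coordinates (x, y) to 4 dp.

(5.0000, 1.0000)

expand ‖A_i−P‖²=L_i² and subtract eq 1 (k_i ≔ ‖A_i‖²−L_i²)
k_1 = 64.0000+6.2500−11.2500 = 59.0000
eq1−eq2 → [0.0000  5.0000]·P = 5.0000
eq1−eq3 → [8.0000  5.0000]·P = 45.0000
2×2 solve → P = (5.0000, 1.0000)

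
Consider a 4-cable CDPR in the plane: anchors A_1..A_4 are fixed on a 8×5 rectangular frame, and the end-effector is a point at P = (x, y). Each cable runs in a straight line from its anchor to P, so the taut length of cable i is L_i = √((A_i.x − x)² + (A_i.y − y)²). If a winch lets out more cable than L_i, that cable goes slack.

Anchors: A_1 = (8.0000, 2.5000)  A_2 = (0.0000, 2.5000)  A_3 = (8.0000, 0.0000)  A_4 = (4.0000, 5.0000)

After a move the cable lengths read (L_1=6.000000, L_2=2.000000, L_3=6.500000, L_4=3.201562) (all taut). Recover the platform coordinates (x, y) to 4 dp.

each cable: (A_i−P)·(A_i−P) = L_i²; let k_i = ‖A_i‖²−L_i²
k_1 = 64.0000+6.2500−36.0000 = 34.2500
row 1: 16.0000x + 0.0000y = 32.0000  (k_2=2.2500)
row 2: 0.0000x + 5.0000y = 12.5000  (k_3=21.7500)
row 3: 8.0000x − 5.0000y = 3.5000  (k_4=30.7500)
Cramer on rows 1–2 → x = 2.0000, y = 2.5000
check cable 4: ‖A_4−P‖² = 10.2500 ≈ L_4² = 10.2500 ✓

(2.0000, 2.5000)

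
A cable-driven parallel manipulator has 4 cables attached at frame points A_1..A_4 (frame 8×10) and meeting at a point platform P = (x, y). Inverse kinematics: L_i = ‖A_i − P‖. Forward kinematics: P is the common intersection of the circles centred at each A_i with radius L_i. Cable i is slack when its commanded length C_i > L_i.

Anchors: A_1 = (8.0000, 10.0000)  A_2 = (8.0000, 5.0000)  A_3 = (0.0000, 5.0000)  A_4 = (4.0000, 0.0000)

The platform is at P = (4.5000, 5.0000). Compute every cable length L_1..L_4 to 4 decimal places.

(6.1033, 3.5000, 4.5000, 5.0249)

L_1 = √((8.0000−4.5000)² + (10.0000−5.0000)²) = 6.1033
L_2 = √((8.0000−4.5000)² + (5.0000−5.0000)²) = 3.5000
L_3 = √((0.0000−4.5000)² + (5.0000−5.0000)²) = 4.5000
L_4 = √((4.0000−4.5000)² + (0.0000−5.0000)²) = 5.0249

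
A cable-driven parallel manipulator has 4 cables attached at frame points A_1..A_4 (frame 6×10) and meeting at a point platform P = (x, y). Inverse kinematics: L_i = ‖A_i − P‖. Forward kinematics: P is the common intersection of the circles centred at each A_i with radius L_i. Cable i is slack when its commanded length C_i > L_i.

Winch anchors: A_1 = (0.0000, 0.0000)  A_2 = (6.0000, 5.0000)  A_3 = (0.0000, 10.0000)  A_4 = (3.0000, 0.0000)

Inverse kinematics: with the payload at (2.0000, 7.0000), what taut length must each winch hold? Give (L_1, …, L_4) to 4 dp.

(7.2801, 4.4721, 3.6056, 7.0711)

L_1: Δ = A_1−P = (-2.0000, -7.0000) → ‖Δ‖ = √53.0000 = 7.2801
L_2: Δ = A_2−P = (4.0000, -2.0000) → ‖Δ‖ = √20.0000 = 4.4721
L_3: Δ = A_3−P = (-2.0000, 3.0000) → ‖Δ‖ = √13.0000 = 3.6056
L_4: Δ = A_4−P = (1.0000, -7.0000) → ‖Δ‖ = √50.0000 = 7.0711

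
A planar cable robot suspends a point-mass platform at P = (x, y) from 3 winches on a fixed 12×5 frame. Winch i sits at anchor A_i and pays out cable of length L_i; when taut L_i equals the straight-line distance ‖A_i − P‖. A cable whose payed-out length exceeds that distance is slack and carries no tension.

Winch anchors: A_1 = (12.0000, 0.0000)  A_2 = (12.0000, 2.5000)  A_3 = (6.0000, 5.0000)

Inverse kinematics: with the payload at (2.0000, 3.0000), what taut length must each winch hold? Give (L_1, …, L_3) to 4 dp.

(10.4403, 10.0125, 4.4721)

L_1 = √((12.0000−2.0000)² + (0.0000−3.0000)²) = 10.4403
L_2 = √((12.0000−2.0000)² + (2.5000−3.0000)²) = 10.0125
L_3 = √((6.0000−2.0000)² + (5.0000−3.0000)²) = 4.4721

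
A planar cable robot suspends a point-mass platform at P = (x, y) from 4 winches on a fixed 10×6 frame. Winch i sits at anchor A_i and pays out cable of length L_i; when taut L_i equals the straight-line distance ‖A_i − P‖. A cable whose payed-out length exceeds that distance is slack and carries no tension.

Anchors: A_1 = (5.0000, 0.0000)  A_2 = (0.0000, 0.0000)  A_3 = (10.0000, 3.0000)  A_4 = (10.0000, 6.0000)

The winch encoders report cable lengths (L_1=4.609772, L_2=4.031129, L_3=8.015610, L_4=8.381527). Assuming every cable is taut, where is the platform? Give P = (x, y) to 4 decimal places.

(2.0000, 3.5000)

circle eqns → linear via eq_j − eq_1; set q_j = A_j·A_j − L_j²
q_1 = 25.0000+0.0000−21.2500 = 3.7500
10.0000·x + 0.0000·y = q_1−q_2 = 20.0000
-10.0000·x − 6.0000·y = q_1−q_3 = -41.0000
-10.0000·x − 12.0000·y = q_1−q_4 = -62.0000
solve first two rows → x=2.0000, y=3.5000
check cable 4: ‖A_4−P‖² = 70.2500 ≈ L_4² = 70.2500 ✓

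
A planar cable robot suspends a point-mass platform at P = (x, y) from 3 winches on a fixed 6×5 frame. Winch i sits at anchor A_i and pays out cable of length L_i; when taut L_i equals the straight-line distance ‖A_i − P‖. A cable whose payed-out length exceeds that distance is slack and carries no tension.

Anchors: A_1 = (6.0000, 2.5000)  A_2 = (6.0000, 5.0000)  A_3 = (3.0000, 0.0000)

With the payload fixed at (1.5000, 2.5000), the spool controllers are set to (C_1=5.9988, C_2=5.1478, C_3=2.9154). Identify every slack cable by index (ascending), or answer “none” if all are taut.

cable 1: L_1 = ‖A_1−P‖ = 4.5000;  C_1 = 5.9988 → slack
cable 2: L_2 = ‖A_2−P‖ = 5.1478;  C_2 = 5.1478 → taut
cable 3: L_3 = ‖A_3−P‖ = 2.9155;  C_3 = 2.9154 → taut

1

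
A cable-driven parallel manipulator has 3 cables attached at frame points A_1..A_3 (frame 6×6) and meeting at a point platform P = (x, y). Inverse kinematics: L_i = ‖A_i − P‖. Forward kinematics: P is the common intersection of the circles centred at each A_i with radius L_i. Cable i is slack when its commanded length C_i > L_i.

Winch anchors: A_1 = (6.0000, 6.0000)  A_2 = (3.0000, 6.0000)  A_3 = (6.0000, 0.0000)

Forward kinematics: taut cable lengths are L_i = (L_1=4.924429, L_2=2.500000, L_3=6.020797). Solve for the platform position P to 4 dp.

(1.5000, 4.0000)

expand ‖A_i−P‖²=L_i² and subtract eq 1 (c_i ≔ ‖A_i‖²−L_i²)
c_1 = 36.0000+36.0000−24.2500 = 47.7500
eq1−eq2 → [6.0000  0.0000]·P = 9.0000
eq1−eq3 → [0.0000  12.0000]·P = 48.0000
2×2 solve → P = (1.5000, 4.0000)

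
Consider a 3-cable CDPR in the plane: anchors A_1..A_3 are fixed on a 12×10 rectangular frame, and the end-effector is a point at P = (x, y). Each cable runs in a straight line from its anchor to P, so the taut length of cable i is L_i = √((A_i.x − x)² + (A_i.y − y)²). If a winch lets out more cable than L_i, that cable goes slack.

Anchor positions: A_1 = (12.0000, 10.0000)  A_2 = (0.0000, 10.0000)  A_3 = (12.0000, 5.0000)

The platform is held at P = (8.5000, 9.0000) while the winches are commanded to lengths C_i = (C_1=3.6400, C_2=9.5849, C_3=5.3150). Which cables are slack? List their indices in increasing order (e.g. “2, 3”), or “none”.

cable 1: L_1 = ‖A_1−P‖ = 3.6401;  C_1 = 3.6400 → taut
cable 2: L_2 = ‖A_2−P‖ = 8.5586;  C_2 = 9.5849 → slack
cable 3: L_3 = ‖A_3−P‖ = 5.3151;  C_3 = 5.3150 → taut

2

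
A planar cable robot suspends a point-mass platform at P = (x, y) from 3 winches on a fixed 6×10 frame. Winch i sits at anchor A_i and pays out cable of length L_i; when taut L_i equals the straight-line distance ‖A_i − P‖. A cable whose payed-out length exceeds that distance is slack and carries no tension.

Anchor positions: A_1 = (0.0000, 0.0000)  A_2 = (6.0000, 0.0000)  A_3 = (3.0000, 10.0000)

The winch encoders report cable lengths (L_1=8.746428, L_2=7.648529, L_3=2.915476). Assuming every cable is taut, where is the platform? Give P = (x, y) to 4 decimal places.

circle eqns → linear via eq_j − eq_1; set c_j = A_j·A_j − L_j²
c_1 = 0.0000+0.0000−76.5000 = -76.5000
-12.0000·x + 0.0000·y = c_1−c_2 = -54.0000
-6.0000·x − 20.0000·y = c_1−c_3 = -177.0000
solve first two rows → x=4.5000, y=7.5000

(4.5000, 7.5000)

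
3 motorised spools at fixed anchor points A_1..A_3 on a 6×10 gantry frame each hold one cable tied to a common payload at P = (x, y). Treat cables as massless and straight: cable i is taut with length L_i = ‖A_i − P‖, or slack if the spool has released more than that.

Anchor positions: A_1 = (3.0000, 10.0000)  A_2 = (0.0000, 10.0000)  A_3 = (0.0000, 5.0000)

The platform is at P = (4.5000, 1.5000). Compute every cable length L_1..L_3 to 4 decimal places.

(8.6313, 9.6177, 5.7009)

cable 1: Δx=-1.5000, Δy=8.5000; L_1 = √(Δx²+Δy²) = 8.6313
cable 2: Δx=-4.5000, Δy=8.5000; L_2 = √(Δx²+Δy²) = 9.6177
cable 3: Δx=-4.5000, Δy=3.5000; L_3 = √(Δx²+Δy²) = 5.7009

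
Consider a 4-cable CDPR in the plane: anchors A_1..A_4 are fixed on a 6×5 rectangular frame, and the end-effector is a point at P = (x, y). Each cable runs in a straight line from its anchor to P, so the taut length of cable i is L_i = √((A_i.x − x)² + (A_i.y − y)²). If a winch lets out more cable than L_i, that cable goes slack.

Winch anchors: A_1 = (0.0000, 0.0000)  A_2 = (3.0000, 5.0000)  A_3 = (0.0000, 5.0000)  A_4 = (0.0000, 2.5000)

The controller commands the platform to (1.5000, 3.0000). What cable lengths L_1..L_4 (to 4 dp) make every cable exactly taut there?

L_1 = √((0.0000−1.5000)² + (0.0000−3.0000)²) = 3.3541
L_2 = √((3.0000−1.5000)² + (5.0000−3.0000)²) = 2.5000
L_3 = √((0.0000−1.5000)² + (5.0000−3.0000)²) = 2.5000
L_4 = √((0.0000−1.5000)² + (2.5000−3.0000)²) = 1.5811

(3.3541, 2.5000, 2.5000, 1.5811)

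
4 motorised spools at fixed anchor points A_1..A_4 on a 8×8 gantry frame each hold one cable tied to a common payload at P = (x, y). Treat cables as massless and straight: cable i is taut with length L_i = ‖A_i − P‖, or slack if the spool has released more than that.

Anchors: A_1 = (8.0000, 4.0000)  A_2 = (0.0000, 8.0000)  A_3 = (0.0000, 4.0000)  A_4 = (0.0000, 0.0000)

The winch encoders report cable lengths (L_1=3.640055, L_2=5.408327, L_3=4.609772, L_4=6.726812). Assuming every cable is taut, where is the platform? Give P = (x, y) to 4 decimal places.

expand ‖A_i−P‖²=L_i² and subtract eq 1 (c_i ≔ ‖A_i‖²−L_i²)
c_1 = 64.0000+16.0000−13.2500 = 66.7500
eq1−eq2 → [16.0000  -8.0000]·P = 32.0000
eq1−eq3 → [16.0000  0.0000]·P = 72.0000
eq1−eq4 → [16.0000  8.0000]·P = 112.0000
2×2 solve → P = (4.5000, 5.0000)
check cable 4: ‖A_4−P‖² = 45.2500 ≈ L_4² = 45.2500 ✓

(4.5000, 5.0000)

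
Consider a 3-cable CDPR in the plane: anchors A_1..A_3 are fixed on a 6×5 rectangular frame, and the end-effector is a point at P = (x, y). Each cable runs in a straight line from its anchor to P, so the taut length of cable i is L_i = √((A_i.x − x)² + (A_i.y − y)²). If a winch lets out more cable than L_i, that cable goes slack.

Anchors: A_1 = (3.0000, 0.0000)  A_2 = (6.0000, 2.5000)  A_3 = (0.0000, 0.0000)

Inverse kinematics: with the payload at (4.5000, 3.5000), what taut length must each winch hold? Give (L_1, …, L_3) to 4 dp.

(3.8079, 1.8028, 5.7009)

cable 1: Δx=-1.5000, Δy=-3.5000; L_1 = √(Δx²+Δy²) = 3.8079
cable 2: Δx=1.5000, Δy=-1.0000; L_2 = √(Δx²+Δy²) = 1.8028
cable 3: Δx=-4.5000, Δy=-3.5000; L_3 = √(Δx²+Δy²) = 5.7009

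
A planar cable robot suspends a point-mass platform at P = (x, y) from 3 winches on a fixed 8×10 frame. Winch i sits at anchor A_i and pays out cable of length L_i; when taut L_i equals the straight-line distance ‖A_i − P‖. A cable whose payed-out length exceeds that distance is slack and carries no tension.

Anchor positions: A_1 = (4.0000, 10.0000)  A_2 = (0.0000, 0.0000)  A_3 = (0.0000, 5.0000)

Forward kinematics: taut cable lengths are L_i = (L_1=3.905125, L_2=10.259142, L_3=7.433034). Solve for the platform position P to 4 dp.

expand ‖A_i−P‖²=L_i² and subtract eq 1 (k_i ≔ ‖A_i‖²−L_i²)
k_1 = 16.0000+100.0000−15.2500 = 100.7500
eq1−eq2 → [8.0000  20.0000]·P = 206.0000
eq1−eq3 → [8.0000  10.0000]·P = 131.0000
2×2 solve → P = (7.0000, 7.5000)

(7.0000, 7.5000)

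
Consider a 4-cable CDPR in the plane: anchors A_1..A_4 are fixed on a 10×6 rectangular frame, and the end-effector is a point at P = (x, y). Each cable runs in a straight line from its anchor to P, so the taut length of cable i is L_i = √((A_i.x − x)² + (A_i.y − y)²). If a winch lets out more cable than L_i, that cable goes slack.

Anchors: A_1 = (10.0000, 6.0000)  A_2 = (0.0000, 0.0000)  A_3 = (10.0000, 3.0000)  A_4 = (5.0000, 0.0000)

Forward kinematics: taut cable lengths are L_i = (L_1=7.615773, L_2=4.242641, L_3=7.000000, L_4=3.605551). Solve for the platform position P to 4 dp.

expand ‖A_i−P‖²=L_i² and subtract eq 1 (k_i ≔ ‖A_i‖²−L_i²)
k_1 = 100.0000+36.0000−58.0000 = 78.0000
eq1−eq2 → [20.0000  12.0000]·P = 96.0000
eq1−eq3 → [0.0000  6.0000]·P = 18.0000
eq1−eq4 → [10.0000  12.0000]·P = 66.0000
2×2 solve → P = (3.0000, 3.0000)
check cable 4: ‖A_4−P‖² = 13.0000 ≈ L_4² = 13.0000 ✓

(3.0000, 3.0000)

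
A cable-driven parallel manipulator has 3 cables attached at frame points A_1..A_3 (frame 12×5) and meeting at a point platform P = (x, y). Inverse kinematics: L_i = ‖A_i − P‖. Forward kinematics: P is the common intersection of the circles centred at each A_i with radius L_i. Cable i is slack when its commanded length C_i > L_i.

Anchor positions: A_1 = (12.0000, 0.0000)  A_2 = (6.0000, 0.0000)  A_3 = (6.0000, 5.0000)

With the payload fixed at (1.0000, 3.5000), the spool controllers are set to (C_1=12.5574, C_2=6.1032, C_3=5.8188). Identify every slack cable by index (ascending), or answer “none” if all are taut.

1, 3

cable 1: L_1 = ‖A_1−P‖ = 11.5434;  C_1 = 12.5574 → slack
cable 2: L_2 = ‖A_2−P‖ = 6.1033;  C_2 = 6.1032 → taut
cable 3: L_3 = ‖A_3−P‖ = 5.2202;  C_3 = 5.8188 → slack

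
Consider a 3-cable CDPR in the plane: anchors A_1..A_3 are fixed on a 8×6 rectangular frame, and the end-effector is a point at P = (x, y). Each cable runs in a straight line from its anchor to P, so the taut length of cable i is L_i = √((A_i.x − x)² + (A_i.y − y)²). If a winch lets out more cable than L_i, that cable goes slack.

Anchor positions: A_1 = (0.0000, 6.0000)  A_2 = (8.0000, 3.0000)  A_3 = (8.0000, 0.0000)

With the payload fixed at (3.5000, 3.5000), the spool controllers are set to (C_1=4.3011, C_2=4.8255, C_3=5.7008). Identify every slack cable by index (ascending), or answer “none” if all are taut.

2

cable 1: L_1 = ‖A_1−P‖ = 4.3012;  C_1 = 4.3011 → taut
cable 2: L_2 = ‖A_2−P‖ = 4.5277;  C_2 = 4.8255 → slack
cable 3: L_3 = ‖A_3−P‖ = 5.7009;  C_3 = 5.7008 → taut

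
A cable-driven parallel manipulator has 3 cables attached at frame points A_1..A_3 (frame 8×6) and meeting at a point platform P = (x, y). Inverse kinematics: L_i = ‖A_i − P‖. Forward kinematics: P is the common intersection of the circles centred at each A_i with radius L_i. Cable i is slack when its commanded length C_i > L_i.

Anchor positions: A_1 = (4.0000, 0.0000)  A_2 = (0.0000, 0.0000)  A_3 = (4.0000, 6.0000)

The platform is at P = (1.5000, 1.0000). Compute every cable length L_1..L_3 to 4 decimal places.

L_1 = √((4.0000−1.5000)² + (0.0000−1.0000)²) = 2.6926
L_2 = √((0.0000−1.5000)² + (0.0000−1.0000)²) = 1.8028
L_3 = √((4.0000−1.5000)² + (6.0000−1.0000)²) = 5.5902

(2.6926, 1.8028, 5.5902)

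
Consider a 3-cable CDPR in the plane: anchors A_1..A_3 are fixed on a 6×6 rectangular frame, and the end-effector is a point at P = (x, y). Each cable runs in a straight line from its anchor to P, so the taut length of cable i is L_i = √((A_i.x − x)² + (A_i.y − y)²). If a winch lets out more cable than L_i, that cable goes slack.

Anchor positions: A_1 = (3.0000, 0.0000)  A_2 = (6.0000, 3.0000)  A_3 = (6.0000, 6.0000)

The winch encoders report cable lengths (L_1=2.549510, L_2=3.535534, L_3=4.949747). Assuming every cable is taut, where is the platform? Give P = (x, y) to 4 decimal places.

each cable: (A_i−P)·(A_i−P) = L_i²; let c_i = ‖A_i‖²−L_i²
c_1 = 9.0000+0.0000−6.5000 = 2.5000
row 1: -6.0000x − 6.0000y = -30.0000  (c_2=32.5000)
row 2: -6.0000x − 12.0000y = -45.0000  (c_3=47.5000)
Cramer on rows 1–2 → x = 2.5000, y = 2.5000

(2.5000, 2.5000)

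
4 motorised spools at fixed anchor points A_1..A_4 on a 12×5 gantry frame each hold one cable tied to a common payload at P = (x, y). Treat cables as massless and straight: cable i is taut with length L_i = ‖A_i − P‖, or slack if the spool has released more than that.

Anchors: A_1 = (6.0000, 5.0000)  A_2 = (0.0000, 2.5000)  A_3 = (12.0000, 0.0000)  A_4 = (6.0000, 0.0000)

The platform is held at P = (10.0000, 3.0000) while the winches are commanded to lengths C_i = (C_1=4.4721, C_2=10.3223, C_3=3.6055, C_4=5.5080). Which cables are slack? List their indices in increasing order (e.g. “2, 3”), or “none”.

cable 1: √((-4.0000)²+(2.0000)²)=4.4721, C_1=4.4721: taut
cable 2: √((-10.0000)²+(-0.5000)²)=10.0125, C_2=10.3223: slack
cable 3: √((2.0000)²+(-3.0000)²)=3.6056, C_3=3.6055: taut
cable 4: √((-4.0000)²+(-3.0000)²)=5.0000, C_4=5.5080: slack

2, 4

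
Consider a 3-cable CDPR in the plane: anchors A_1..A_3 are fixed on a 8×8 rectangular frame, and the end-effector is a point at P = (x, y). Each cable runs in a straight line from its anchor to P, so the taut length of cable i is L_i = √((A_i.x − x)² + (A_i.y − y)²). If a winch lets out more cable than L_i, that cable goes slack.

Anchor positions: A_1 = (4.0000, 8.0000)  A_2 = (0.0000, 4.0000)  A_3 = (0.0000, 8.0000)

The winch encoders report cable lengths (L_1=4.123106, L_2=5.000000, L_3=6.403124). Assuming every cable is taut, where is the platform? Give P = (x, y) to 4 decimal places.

circle eqns → linear via eq_j − eq_1; set c_j = A_j·A_j − L_j²
c_1 = 16.0000+64.0000−17.0000 = 63.0000
8.0000·x + 8.0000·y = c_1−c_2 = 72.0000
8.0000·x + 0.0000·y = c_1−c_3 = 40.0000
solve first two rows → x=5.0000, y=4.0000

(5.0000, 4.0000)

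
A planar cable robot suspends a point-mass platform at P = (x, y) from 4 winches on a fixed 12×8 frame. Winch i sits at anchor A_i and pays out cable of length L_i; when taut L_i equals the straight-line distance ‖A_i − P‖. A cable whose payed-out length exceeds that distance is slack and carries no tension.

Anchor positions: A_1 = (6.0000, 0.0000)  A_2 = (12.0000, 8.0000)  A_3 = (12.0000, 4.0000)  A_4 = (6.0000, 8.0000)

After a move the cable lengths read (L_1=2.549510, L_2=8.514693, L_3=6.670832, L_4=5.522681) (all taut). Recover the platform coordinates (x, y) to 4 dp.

expand ‖A_i−P‖²=L_i² and subtract eq 1 (k_i ≔ ‖A_i‖²−L_i²)
k_1 = 36.0000+0.0000−6.5000 = 29.5000
eq1−eq2 → [-12.0000  -16.0000]·P = -106.0000
eq1−eq3 → [-12.0000  -8.0000]·P = -86.0000
eq1−eq4 → [0.0000  -16.0000]·P = -40.0000
2×2 solve → P = (5.5000, 2.5000)
check cable 4: ‖A_4−P‖² = 30.5000 ≈ L_4² = 30.5000 ✓

(5.5000, 2.5000)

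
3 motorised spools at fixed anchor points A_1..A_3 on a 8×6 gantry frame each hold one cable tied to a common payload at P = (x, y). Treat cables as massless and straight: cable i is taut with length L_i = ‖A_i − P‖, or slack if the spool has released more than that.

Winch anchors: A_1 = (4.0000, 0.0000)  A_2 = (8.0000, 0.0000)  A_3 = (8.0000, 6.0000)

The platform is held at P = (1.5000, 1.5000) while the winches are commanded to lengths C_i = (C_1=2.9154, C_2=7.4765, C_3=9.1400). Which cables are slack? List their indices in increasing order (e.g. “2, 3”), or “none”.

2, 3

i=1: geometric 2.9155 vs commanded 2.9154 ⇒ taut
i=2: geometric 6.6708 vs commanded 7.4765 ⇒ slack
i=3: geometric 7.9057 vs commanded 9.1400 ⇒ slack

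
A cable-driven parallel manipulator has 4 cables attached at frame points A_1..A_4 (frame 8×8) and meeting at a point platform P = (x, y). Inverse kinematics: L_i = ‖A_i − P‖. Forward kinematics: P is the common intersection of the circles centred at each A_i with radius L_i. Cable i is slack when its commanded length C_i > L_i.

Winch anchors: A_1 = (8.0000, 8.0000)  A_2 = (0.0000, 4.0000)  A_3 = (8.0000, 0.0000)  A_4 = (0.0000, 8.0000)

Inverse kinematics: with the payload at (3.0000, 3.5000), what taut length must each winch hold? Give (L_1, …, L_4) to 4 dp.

cable 1: Δx=5.0000, Δy=4.5000; L_1 = √(Δx²+Δy²) = 6.7268
cable 2: Δx=-3.0000, Δy=0.5000; L_2 = √(Δx²+Δy²) = 3.0414
cable 3: Δx=5.0000, Δy=-3.5000; L_3 = √(Δx²+Δy²) = 6.1033
cable 4: Δx=-3.0000, Δy=4.5000; L_4 = √(Δx²+Δy²) = 5.4083

(6.7268, 3.0414, 6.1033, 5.4083)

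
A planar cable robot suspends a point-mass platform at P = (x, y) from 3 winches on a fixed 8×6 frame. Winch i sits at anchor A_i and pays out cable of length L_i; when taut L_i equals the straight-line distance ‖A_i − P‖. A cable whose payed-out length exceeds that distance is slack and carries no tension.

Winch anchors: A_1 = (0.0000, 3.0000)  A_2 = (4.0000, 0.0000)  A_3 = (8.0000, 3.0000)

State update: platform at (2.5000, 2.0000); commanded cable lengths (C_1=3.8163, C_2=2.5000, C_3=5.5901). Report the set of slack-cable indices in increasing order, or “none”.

cable 1: √((-2.5000)²+(1.0000)²)=2.6926, C_1=3.8163: slack
cable 2: √((1.5000)²+(-2.0000)²)=2.5000, C_2=2.5000: taut
cable 3: √((5.5000)²+(1.0000)²)=5.5902, C_3=5.5901: taut

1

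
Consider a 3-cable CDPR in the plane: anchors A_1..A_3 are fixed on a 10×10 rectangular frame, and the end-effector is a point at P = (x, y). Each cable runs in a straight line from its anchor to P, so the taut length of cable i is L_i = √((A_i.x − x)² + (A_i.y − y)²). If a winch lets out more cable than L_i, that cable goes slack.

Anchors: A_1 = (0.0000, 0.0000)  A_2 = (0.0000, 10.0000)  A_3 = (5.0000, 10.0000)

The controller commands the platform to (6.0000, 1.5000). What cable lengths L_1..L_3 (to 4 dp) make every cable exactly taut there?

(6.1847, 10.4043, 8.5586)

L_1: Δ = A_1−P = (-6.0000, -1.5000) → ‖Δ‖ = √38.2500 = 6.1847
L_2: Δ = A_2−P = (-6.0000, 8.5000) → ‖Δ‖ = √108.2500 = 10.4043
L_3: Δ = A_3−P = (-1.0000, 8.5000) → ‖Δ‖ = √73.2500 = 8.5586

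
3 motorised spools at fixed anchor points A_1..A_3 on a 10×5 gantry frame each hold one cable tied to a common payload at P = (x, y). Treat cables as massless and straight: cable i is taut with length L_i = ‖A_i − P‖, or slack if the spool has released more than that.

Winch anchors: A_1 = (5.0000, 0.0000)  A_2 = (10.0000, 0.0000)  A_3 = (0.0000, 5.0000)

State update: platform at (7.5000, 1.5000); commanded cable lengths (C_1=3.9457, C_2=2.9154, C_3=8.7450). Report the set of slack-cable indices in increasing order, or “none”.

cable 1: √((-2.5000)²+(-1.5000)²)=2.9155, C_1=3.9457: slack
cable 2: √((2.5000)²+(-1.5000)²)=2.9155, C_2=2.9154: taut
cable 3: √((-7.5000)²+(3.5000)²)=8.2765, C_3=8.7450: slack

1, 3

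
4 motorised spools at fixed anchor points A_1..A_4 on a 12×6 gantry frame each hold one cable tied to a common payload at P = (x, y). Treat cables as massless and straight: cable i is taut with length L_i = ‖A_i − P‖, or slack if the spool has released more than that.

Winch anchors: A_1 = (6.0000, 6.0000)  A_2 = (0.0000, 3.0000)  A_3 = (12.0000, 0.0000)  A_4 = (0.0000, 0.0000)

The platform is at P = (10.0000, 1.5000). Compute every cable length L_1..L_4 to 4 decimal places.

L_1: Δ = A_1−P = (-4.0000, 4.5000) → ‖Δ‖ = √36.2500 = 6.0208
L_2: Δ = A_2−P = (-10.0000, 1.5000) → ‖Δ‖ = √102.2500 = 10.1119
L_3: Δ = A_3−P = (2.0000, -1.5000) → ‖Δ‖ = √6.2500 = 2.5000
L_4: Δ = A_4−P = (-10.0000, -1.5000) → ‖Δ‖ = √102.2500 = 10.1119

(6.0208, 10.1119, 2.5000, 10.1119)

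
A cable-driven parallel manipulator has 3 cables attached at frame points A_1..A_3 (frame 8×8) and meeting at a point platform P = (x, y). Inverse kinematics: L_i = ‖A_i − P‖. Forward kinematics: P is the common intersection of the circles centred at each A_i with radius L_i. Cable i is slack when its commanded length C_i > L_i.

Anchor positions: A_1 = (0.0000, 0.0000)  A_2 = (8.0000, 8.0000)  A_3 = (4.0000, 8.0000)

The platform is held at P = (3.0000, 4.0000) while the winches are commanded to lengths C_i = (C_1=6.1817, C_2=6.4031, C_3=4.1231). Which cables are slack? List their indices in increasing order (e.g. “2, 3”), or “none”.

1

cable 1: L_1 = ‖A_1−P‖ = 5.0000;  C_1 = 6.1817 → slack
cable 2: L_2 = ‖A_2−P‖ = 6.4031;  C_2 = 6.4031 → taut
cable 3: L_3 = ‖A_3−P‖ = 4.1231;  C_3 = 4.1231 → taut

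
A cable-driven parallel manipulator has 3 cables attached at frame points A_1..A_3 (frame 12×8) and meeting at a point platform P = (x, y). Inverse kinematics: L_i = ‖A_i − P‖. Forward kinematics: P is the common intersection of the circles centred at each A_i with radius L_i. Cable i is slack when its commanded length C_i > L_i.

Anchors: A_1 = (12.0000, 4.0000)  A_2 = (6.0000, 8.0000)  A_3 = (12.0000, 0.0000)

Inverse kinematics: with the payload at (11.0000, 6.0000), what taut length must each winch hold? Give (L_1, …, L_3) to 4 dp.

(2.2361, 5.3852, 6.0828)

L_1: Δ = A_1−P = (1.0000, -2.0000) → ‖Δ‖ = √5.0000 = 2.2361
L_2: Δ = A_2−P = (-5.0000, 2.0000) → ‖Δ‖ = √29.0000 = 5.3852
L_3: Δ = A_3−P = (1.0000, -6.0000) → ‖Δ‖ = √37.0000 = 6.0828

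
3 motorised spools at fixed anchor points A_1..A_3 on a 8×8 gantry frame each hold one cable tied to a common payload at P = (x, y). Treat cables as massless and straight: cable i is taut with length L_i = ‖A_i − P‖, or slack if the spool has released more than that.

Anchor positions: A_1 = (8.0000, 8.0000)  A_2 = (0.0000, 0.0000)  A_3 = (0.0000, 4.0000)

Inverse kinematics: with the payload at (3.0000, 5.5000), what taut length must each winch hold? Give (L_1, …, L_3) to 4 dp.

L_1: Δ = A_1−P = (5.0000, 2.5000) → ‖Δ‖ = √31.2500 = 5.5902
L_2: Δ = A_2−P = (-3.0000, -5.5000) → ‖Δ‖ = √39.2500 = 6.2650
L_3: Δ = A_3−P = (-3.0000, -1.5000) → ‖Δ‖ = √11.2500 = 3.3541

(5.5902, 6.2650, 3.3541)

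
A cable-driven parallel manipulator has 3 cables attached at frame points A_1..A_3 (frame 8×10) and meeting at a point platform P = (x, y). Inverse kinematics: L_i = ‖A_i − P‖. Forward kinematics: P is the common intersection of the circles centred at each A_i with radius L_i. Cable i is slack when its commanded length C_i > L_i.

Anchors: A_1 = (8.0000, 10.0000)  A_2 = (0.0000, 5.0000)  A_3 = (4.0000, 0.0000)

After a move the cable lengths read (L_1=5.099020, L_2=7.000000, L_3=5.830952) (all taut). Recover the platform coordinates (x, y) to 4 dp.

(7.0000, 5.0000)

circle eqns → linear via eq_j − eq_1; set k_j = A_j·A_j − L_j²
k_1 = 64.0000+100.0000−26.0000 = 138.0000
16.0000·x + 10.0000·y = k_1−k_2 = 162.0000
8.0000·x + 20.0000·y = k_1−k_3 = 156.0000
solve first two rows → x=7.0000, y=5.0000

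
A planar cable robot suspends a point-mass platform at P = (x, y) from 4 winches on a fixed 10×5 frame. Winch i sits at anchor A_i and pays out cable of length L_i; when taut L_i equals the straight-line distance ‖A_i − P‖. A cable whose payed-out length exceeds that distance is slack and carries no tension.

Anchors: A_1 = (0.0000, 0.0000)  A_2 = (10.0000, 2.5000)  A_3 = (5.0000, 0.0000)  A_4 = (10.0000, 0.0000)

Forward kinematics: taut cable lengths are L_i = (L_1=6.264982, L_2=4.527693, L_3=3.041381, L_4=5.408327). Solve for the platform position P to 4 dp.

each cable: (A_i−P)·(A_i−P) = L_i²; let q_i = ‖A_i‖²−L_i²
q_1 = 0.0000+0.0000−39.2500 = -39.2500
row 1: -20.0000x − 5.0000y = -125.0000  (q_2=85.7500)
row 2: -10.0000x + 0.0000y = -55.0000  (q_3=15.7500)
row 3: -20.0000x + 0.0000y = -110.0000  (q_4=70.7500)
Cramer on rows 1–2 → x = 5.5000, y = 3.0000
check cable 4: ‖A_4−P‖² = 29.2500 ≈ L_4² = 29.2500 ✓

(5.5000, 3.0000)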